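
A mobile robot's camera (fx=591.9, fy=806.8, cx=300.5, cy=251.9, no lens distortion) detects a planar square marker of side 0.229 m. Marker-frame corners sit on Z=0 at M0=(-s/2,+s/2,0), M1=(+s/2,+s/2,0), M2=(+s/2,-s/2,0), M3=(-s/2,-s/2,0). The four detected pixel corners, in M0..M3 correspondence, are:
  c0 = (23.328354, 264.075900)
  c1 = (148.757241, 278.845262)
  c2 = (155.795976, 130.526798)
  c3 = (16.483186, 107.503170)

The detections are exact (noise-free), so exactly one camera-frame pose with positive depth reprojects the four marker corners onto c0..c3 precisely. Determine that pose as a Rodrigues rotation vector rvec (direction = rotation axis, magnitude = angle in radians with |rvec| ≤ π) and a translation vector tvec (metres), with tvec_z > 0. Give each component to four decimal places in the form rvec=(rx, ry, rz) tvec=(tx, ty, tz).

Intrinsics K: fx=591.9, fy=806.8, cx=300.5, cy=251.9
Marker side s = 0.229 m; corners in marker frame (Z=0):
  M0 = (-0.1145, +0.1145, 0)
  M1 = (+0.1145, +0.1145, 0)
  M2 = (+0.1145, -0.1145, 0)
  M3 = (-0.1145, -0.1145, 0)
Detected image corners:
  c0 = (23.328354, 264.075900) px
  c1 = (148.757241, 278.845262) px
  c2 = (155.795976, 130.526798) px
  c3 = (16.483186, 107.503170) px
Planar DLT: solve 8×8 A·h = b for H (H[2,2]=1):
  H  [+591.91495 +38.39653 +87.45011]
  H  [+116.64718 +754.77889 +199.43065]
  H  [+0.17965 +0.45815 +1.00000]
B = K⁻¹H; ‖b₁‖=0.930621, ‖b₂‖=0.930621; λ = 2/(‖b₁‖+‖b₂‖) = 1.074552, sign → tz>0 ⇒ λ=+1.074552
r₁ = λ·B[:,0] = (+0.97657,+0.09509,+0.19305); r₂ = λ·B[:,1] = (-0.18023,+0.85156,+0.49231)
r₃ = r₁×r₂ = (-0.11758,-0.51557,+0.84874); SVD([r₁ r₂ r₃]) → R = UVᵀ:
  R  [+0.97657 -0.18023 -0.11758]
  R  [+0.09509 +0.85156 -0.51557]
  R  [+0.19305 +0.49231 +0.84874]
t = (-0.38678, -0.06988, +1.07455) m
tr R = 2.676874; θ = arccos((tr R − 1)/2) = 0.576388 rad = 33.025°
axis k = ((R−Rᵀ)₃₂, (R−Rᵀ)₁₃, (R−Rᵀ)₂₁) / (2 sinθ) = (+0.924655, -0.284979, +0.252585)
rvec = θ·k = (+0.532960, -0.164258, +0.145587)

rvec=(0.5330, -0.1643, 0.1456) tvec=(-0.3868, -0.0699, 1.0746)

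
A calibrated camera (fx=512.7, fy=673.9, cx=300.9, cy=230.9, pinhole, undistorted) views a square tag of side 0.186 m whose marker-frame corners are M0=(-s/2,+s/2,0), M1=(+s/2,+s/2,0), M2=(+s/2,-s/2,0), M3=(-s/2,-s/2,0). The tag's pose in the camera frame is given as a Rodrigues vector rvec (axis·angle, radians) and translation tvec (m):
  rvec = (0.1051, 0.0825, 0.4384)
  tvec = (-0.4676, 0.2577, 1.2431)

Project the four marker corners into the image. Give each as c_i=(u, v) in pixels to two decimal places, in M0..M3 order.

Intrinsics K: fx=512.7, fy=673.9, cx=300.9, cy=230.9
Marker side s = 0.186 m; corners in marker frame (Z=0):
  M0 = (-0.0930, +0.0930, 0)
  M1 = (+0.0930, +0.0930, 0)
  M2 = (+0.0930, -0.0930, 0)
  M3 = (-0.0930, -0.0930, 0)
rvec = (0.1051, 0.0825, 0.4384), |rvec| = θ = 0.45831 rad = 26.259°
Rodrigues: sinθ=0.44243, 1−cosθ=0.10320; R = I + sinθ·[k]× + (1−cosθ)·[k]×²:
    [+0.90223 -0.41895 +0.10228]
    [+0.42747 +0.90015 -0.08369]
    [-0.05700 +0.11923 +0.99123]
t = (-0.4676, 0.2577, 1.2431) m
M0: Pc = R·M0+t = (-0.59047, +0.30166, +1.25949); u = 512.7·(-0.59047)/1.25949 + 300.9 = 60.5376, v = 673.9·(+0.30166)/1.25949 + 230.9 = 392.3048
M1: Pc = R·M1+t = (-0.42266, +0.38117, +1.24889); u = 512.7·(-0.42266)/1.24889 + 300.9 = 127.3892, v = 673.9·(+0.38117)/1.24889 + 230.9 = 436.5788
M2: Pc = R·M2+t = (-0.34473, +0.21374, +1.22671); u = 512.7·(-0.34473)/1.22671 + 300.9 = 156.8211, v = 673.9·(+0.21374)/1.22671 + 230.9 = 348.3200
M3: Pc = R·M3+t = (-0.51254, +0.13423, +1.23731); u = 512.7·(-0.51254)/1.23731 + 300.9 = 88.5191, v = 673.9·(+0.13423)/1.23731 + 230.9 = 304.0089

c0=(60.54, 392.30) c1=(127.39, 436.58) c2=(156.82, 348.32) c3=(88.52, 304.01)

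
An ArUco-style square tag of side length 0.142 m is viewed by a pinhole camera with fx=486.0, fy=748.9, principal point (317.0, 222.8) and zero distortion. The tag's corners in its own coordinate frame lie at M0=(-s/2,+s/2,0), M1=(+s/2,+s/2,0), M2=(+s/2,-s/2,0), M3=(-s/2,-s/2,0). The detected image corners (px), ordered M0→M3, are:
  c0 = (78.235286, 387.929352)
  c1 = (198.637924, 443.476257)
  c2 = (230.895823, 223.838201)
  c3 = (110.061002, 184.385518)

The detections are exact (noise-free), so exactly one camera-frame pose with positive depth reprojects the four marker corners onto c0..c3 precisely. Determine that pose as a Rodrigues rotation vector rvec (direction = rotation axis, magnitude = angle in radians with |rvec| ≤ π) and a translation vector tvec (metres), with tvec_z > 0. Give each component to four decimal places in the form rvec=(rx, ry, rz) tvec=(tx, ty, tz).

rvec=(-0.0814, 0.2488, 0.2049) tvec=(-0.1674, 0.0564, 0.4944)

Intrinsics K: fx=486.0, fy=748.9, cx=317.0, cy=222.8
Marker side s = 0.142 m; corners in marker frame (Z=0):
  M0 = (-0.0710, +0.0710, 0)
  M1 = (+0.0710, +0.0710, 0)
  M2 = (+0.0710, -0.0710, 0)
  M3 = (-0.0710, -0.0710, 0)
Detected image corners:
  c0 = (78.235286, 387.929352) px
  c1 = (198.637924, 443.476257) px
  c2 = (230.895823, 223.838201) px
  c3 = (110.061002, 184.385518) px
Planar DLT: solve 8×8 A·h = b for H (H[2,2]=1):
  H  [+770.53434 -242.65477 +152.39571]
  H  [+175.74362 +1453.78514 +308.21609]
  H  [-0.51085 -0.11047 +1.00000]
B = K⁻¹H; ‖b₁‖=2.022814, ‖b₂‖=2.022814; λ = 2/(‖b₁‖+‖b₂‖) = 0.494361, sign → tz>0 ⇒ λ=+0.494361
r₁ = λ·B[:,0] = (+0.94852,+0.19114,-0.25255); r₂ = λ·B[:,1] = (-0.21121,+0.97591,-0.05461)
r₃ = r₁×r₂ = (+0.23602,+0.10514,+0.96604); SVD([r₁ r₂ r₃]) → R = UVᵀ:
  R  [+0.94852 -0.21121 +0.23602]
  R  [+0.19114 +0.97591 +0.10514]
  R  [-0.25255 -0.05461 +0.96604]
t = (-0.16744, +0.05638, +0.49436) m
tr R = 2.890474; θ = arccos((tr R − 1)/2) = 0.332477 rad = 19.050°
axis k = ((R−Rᵀ)₃₂, (R−Rᵀ)₁₃, (R−Rᵀ)₂₁) / (2 sinθ) = (-0.244734, +0.748457, +0.616374)
rvec = θ·k = (-0.081368, +0.248845, +0.204930)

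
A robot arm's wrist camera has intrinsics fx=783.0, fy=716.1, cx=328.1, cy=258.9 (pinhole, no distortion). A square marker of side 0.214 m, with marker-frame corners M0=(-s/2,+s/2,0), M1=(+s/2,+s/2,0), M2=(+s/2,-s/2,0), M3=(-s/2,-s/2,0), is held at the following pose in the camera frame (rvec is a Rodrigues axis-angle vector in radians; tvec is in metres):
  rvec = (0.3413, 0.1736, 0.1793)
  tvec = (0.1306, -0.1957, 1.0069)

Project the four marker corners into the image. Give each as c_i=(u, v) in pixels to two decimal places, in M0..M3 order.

c0=(336.52, 178.91) c1=(494.58, 206.86) c2=(532.92, 54.10) c3=(361.80, 28.64)

Intrinsics K: fx=783.0, fy=716.1, cx=328.1, cy=258.9
Marker side s = 0.214 m; corners in marker frame (Z=0):
  M0 = (-0.1070, +0.1070, 0)
  M1 = (+0.1070, +0.1070, 0)
  M2 = (+0.1070, -0.1070, 0)
  M3 = (-0.1070, -0.1070, 0)
rvec = (0.3413, 0.1736, 0.1793), |rvec| = θ = 0.42281 rad = 24.225°
Rodrigues: sinθ=0.41033, 1−cosθ=0.08806; R = I + sinθ·[k]× + (1−cosθ)·[k]×²:
    [+0.96932 -0.14482 +0.19862]
    [+0.20319 +0.92678 -0.31589]
    [-0.13833 +0.34655 +0.92777]
t = (0.1306, -0.1957, 1.0069) m
M0: Pc = R·M0+t = (+0.01139, -0.11828, +1.05878); u = 783.0·(+0.01139)/1.05878 + 328.1 = 336.5212, v = 716.1·(-0.11828)/1.05878 + 258.9 = 178.9051
M1: Pc = R·M1+t = (+0.21882, -0.07479, +1.02918); u = 783.0·(+0.21882)/1.02918 + 328.1 = 494.5793, v = 716.1·(-0.07479)/1.02918 + 258.9 = 206.8595
M2: Pc = R·M2+t = (+0.24981, -0.27312, +0.95502); u = 783.0·(+0.24981)/0.95502 + 328.1 = 532.9165, v = 716.1·(-0.27312)/0.95502 + 258.9 = 54.1034
M3: Pc = R·M3+t = (+0.04238, -0.31661, +0.98462); u = 783.0·(+0.04238)/0.98462 + 328.1 = 361.8007, v = 716.1·(-0.31661)/0.98462 + 258.9 = 28.6360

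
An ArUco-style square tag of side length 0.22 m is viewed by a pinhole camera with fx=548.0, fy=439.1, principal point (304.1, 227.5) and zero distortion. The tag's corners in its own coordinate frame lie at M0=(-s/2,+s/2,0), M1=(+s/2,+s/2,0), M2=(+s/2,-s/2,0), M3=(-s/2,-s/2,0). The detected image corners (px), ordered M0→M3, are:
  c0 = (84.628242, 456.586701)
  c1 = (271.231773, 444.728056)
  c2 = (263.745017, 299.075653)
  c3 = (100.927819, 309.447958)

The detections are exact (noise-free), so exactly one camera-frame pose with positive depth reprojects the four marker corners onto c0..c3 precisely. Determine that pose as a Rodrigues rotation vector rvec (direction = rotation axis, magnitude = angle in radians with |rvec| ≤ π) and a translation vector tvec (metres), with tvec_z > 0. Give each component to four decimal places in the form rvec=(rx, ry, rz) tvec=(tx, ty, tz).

Intrinsics K: fx=548.0, fy=439.1, cx=304.1, cy=227.5
Marker side s = 0.22 m; corners in marker frame (Z=0):
  M0 = (-0.1100, +0.1100, 0)
  M1 = (+0.1100, +0.1100, 0)
  M2 = (+0.1100, -0.1100, 0)
  M3 = (-0.1100, -0.1100, 0)
Detected image corners:
  c0 = (84.628242, 456.586701) px
  c1 = (271.231773, 444.728056) px
  c2 = (263.745017, 299.075653) px
  c3 = (100.927819, 309.447958) px
Planar DLT: solve 8×8 A·h = b for H (H[2,2]=1):
  H  [+790.30654 -131.51358 +180.27513]
  H  [-50.61198 +431.83547 +372.47710]
  H  [-0.00084 -0.61887 +1.00000]
B = K⁻¹H; ‖b₁‖=1.447194, ‖b₂‖=1.447194; λ = 2/(‖b₁‖+‖b₂‖) = 0.690992, sign → tz>0 ⇒ λ=+0.690992
r₁ = λ·B[:,0] = (+0.99685,-0.07935,-0.00058); r₂ = λ·B[:,1] = (+0.07148,+0.90112,-0.42764)
r₃ = r₁×r₂ = (+0.03445,+0.42625,+0.90395); SVD([r₁ r₂ r₃]) → R = UVᵀ:
  R  [+0.99685 +0.07148 +0.03445]
  R  [-0.07935 +0.90112 +0.42625]
  R  [-0.00058 -0.42764 +0.90395]
t = (-0.15614, +0.22814, +0.69099) m
tr R = 2.801919; θ = arccos((tr R − 1)/2) = 0.448821 rad = 25.716°
axis k = ((R−Rᵀ)₃₂, (R−Rᵀ)₁₃, (R−Rᵀ)₂₁) / (2 sinθ) = (-0.983954, +0.040371, -0.173796)
rvec = θ·k = (-0.441619, +0.018119, -0.078003)

rvec=(-0.4416, 0.0181, -0.0780) tvec=(-0.1561, 0.2281, 0.6910)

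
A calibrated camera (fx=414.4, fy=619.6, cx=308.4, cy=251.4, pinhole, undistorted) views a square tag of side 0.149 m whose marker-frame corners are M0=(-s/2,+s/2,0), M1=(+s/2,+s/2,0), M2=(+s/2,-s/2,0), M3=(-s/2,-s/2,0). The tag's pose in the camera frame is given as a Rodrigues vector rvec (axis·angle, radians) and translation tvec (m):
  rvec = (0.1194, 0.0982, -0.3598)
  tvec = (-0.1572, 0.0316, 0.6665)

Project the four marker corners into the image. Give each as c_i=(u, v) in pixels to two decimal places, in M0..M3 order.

Intrinsics K: fx=414.4, fy=619.6, cx=308.4, cy=251.4
Marker side s = 0.149 m; corners in marker frame (Z=0):
  M0 = (-0.0745, +0.0745, 0)
  M1 = (+0.0745, +0.0745, 0)
  M2 = (+0.0745, -0.0745, 0)
  M3 = (-0.0745, -0.0745, 0)
rvec = (0.1194, 0.0982, -0.3598), |rvec| = θ = 0.39161 rad = 22.437°
Rodrigues: sinθ=0.38167, 1−cosθ=0.07570; R = I + sinθ·[k]× + (1−cosθ)·[k]×²:
    [+0.93133 +0.35646 +0.07450]
    [-0.34489 +0.92906 -0.13381]
    [-0.11692 +0.09893 +0.98820]
t = (-0.1572, 0.0316, 0.6665) m
M0: Pc = R·M0+t = (-0.20003, +0.12651, +0.68258); u = 414.4·(-0.20003)/0.68258 + 308.4 = 186.9614, v = 619.6·(+0.12651)/0.68258 + 251.4 = 366.2360
M1: Pc = R·M1+t = (-0.06126, +0.07512, +0.66516); u = 414.4·(-0.06126)/0.66516 + 308.4 = 270.2351, v = 619.6·(+0.07512)/0.66516 + 251.4 = 321.3754
M2: Pc = R·M2+t = (-0.11437, -0.06331, +0.65042); u = 414.4·(-0.11437)/0.65042 + 308.4 = 235.5305, v = 619.6·(-0.06331)/0.65042 + 251.4 = 191.0910
M3: Pc = R·M3+t = (-0.25314, -0.01192, +0.66784); u = 414.4·(-0.25314)/0.66784 + 308.4 = 151.3241, v = 619.6·(-0.01192)/0.66784 + 251.4 = 240.3403

c0=(186.96, 366.24) c1=(270.24, 321.38) c2=(235.53, 191.09) c3=(151.32, 240.34)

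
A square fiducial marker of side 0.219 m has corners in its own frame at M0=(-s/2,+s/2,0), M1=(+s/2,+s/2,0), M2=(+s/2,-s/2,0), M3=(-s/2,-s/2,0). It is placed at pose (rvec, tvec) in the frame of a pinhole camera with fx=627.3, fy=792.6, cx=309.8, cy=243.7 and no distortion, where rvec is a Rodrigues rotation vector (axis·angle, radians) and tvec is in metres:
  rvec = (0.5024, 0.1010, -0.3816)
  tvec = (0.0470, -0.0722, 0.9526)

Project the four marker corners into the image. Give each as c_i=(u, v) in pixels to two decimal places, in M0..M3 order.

c0=(302.09, 284.44) c1=(431.20, 227.49) c2=(385.52, 66.87) c3=(244.65, 137.03)

Intrinsics K: fx=627.3, fy=792.6, cx=309.8, cy=243.7
Marker side s = 0.219 m; corners in marker frame (Z=0):
  M0 = (-0.1095, +0.1095, 0)
  M1 = (+0.1095, +0.1095, 0)
  M2 = (+0.1095, -0.1095, 0)
  M3 = (-0.1095, -0.1095, 0)
rvec = (0.5024, 0.1010, -0.3816), |rvec| = θ = 0.63893 rad = 36.608°
Rodrigues: sinθ=0.59633, 1−cosθ=0.19726; R = I + sinθ·[k]× + (1−cosθ)·[k]×²:
    [+0.92470 +0.38068 +0.00163]
    [-0.33164 +0.80767 -0.48753]
    [-0.18691 +0.45028 +0.87310]
t = (0.0470, -0.0722, 0.9526) m
M0: Pc = R·M0+t = (-0.01257, +0.05255, +1.02237); u = 627.3·(-0.01257)/1.02237 + 309.8 = 302.0870, v = 792.6·(+0.05255)/1.02237 + 243.7 = 284.4430
M1: Pc = R·M1+t = (+0.18994, -0.02008, +0.98144); u = 627.3·(+0.18994)/0.98144 + 309.8 = 431.2025, v = 792.6·(-0.02008)/0.98144 + 243.7 = 227.4874
M2: Pc = R·M2+t = (+0.10657, -0.19695, +0.88283); u = 627.3·(+0.10657)/0.88283 + 309.8 = 385.5246, v = 792.6·(-0.19695)/0.88283 + 243.7 = 66.8750
M3: Pc = R·M3+t = (-0.09594, -0.12432, +0.92376); u = 627.3·(-0.09594)/0.92376 + 309.8 = 244.6499, v = 792.6·(-0.12432)/0.92376 + 243.7 = 137.0276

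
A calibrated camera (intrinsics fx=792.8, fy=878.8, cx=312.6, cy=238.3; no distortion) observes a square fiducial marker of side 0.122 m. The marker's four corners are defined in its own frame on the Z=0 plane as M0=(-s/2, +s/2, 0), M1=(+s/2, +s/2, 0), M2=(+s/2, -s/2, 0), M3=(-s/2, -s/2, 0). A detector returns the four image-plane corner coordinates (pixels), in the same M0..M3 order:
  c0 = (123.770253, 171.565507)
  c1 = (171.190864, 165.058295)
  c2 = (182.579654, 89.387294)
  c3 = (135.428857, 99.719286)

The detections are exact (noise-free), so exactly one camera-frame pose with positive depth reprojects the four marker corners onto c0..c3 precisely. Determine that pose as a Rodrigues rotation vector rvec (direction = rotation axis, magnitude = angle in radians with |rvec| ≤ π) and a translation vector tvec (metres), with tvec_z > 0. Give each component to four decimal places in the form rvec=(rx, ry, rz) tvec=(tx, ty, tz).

Intrinsics K: fx=792.8, fy=878.8, cx=312.6, cy=238.3
Marker side s = 0.122 m; corners in marker frame (Z=0):
  M0 = (-0.0610, +0.0610, 0)
  M1 = (+0.0610, +0.0610, 0)
  M2 = (+0.0610, -0.0610, 0)
  M3 = (-0.0610, -0.0610, 0)
Detected image corners:
  c0 = (123.770253, 171.565507) px
  c1 = (171.190864, 165.058295) px
  c2 = (182.579654, 89.387294) px
  c3 = (135.428857, 99.719286) px
Planar DLT: solve 8×8 A·h = b for H (H[2,2]=1):
  H  [+319.73715 -118.18656 +152.65830]
  H  [-127.34601 +583.82837 +131.19836]
  H  [-0.44270 -0.15466 +1.00000]
B = K⁻¹H; ‖b₁‖=0.728367, ‖b₂‖=0.728367; λ = 2/(‖b₁‖+‖b₂‖) = 1.372935, sign → tz>0 ⇒ λ=+1.372935
r₁ = λ·B[:,0] = (+0.79336,-0.03414,-0.60780); r₂ = λ·B[:,1] = (-0.12095,+0.96968,-0.21234)
r₃ = r₁×r₂ = (+0.59662,+0.24197,+0.76518); SVD([r₁ r₂ r₃]) → R = UVᵀ:
  R  [+0.79336 -0.12095 +0.59662]
  R  [-0.03414 +0.96968 +0.24197]
  R  [-0.60780 -0.21234 +0.76518]
t = (-0.27698, -0.16732, +1.37293) m
tr R = 2.528221; θ = arccos((tr R − 1)/2) = 0.701135 rad = 40.172°
axis k = ((R−Rᵀ)₃₂, (R−Rᵀ)₁₃, (R−Rᵀ)₂₁) / (2 sinθ) = (-0.352127, +0.933530, +0.067285)
rvec = θ·k = (-0.246889, +0.654531, +0.047176)

rvec=(-0.2469, 0.6545, 0.0472) tvec=(-0.2770, -0.1673, 1.3729)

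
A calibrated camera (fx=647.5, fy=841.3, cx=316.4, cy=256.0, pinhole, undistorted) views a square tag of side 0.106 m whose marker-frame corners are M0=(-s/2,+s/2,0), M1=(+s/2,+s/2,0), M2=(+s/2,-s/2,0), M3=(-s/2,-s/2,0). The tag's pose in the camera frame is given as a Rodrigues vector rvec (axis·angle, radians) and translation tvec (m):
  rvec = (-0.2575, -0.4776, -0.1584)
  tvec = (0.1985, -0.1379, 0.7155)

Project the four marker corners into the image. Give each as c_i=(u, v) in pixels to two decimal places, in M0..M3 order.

Intrinsics K: fx=647.5, fy=841.3, cx=316.4, cy=256.0
Marker side s = 0.106 m; corners in marker frame (Z=0):
  M0 = (-0.0530, +0.0530, 0)
  M1 = (+0.0530, +0.0530, 0)
  M2 = (+0.0530, -0.0530, 0)
  M3 = (-0.0530, -0.0530, 0)
rvec = (-0.2575, -0.4776, -0.1584), |rvec| = θ = 0.56524 rad = 32.386°
Rodrigues: sinθ=0.53562, 1−cosθ=0.15554; R = I + sinθ·[k]× + (1−cosθ)·[k]×²:
    [+0.87674 +0.20997 -0.43271]
    [-0.09023 +0.95551 +0.28084]
    [+0.47243 -0.20718 +0.85667]
t = (0.1985, -0.1379, 0.7155) m
M0: Pc = R·M0+t = (+0.16316, -0.08248, +0.67948); u = 647.5·(+0.16316)/0.67948 + 316.4 = 471.8818, v = 841.3·(-0.08248)/0.67948 + 256.0 = 153.8821
M1: Pc = R·M1+t = (+0.25610, -0.09204, +0.72956); u = 647.5·(+0.25610)/0.72956 + 316.4 = 543.6908, v = 841.3·(-0.09204)/0.72956 + 256.0 = 149.8625
M2: Pc = R·M2+t = (+0.23384, -0.19332, +0.75152); u = 647.5·(+0.23384)/0.75152 + 316.4 = 517.8727, v = 841.3·(-0.19332)/0.75152 + 256.0 = 39.5805
M3: Pc = R·M3+t = (+0.14090, -0.18376, +0.70144); u = 647.5·(+0.14090)/0.70144 + 316.4 = 446.4687, v = 841.3·(-0.18376)/0.70144 + 256.0 = 35.6010

c0=(471.88, 153.88) c1=(543.69, 149.86) c2=(517.87, 39.58) c3=(446.47, 35.60)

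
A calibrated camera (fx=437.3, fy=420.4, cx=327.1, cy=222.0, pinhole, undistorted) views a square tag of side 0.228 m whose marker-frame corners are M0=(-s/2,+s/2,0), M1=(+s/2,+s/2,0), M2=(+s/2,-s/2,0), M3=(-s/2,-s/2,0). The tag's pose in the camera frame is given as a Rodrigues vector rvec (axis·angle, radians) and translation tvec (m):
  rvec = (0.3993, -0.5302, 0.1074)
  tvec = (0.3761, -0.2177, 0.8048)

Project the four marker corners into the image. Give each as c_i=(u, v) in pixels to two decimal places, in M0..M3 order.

c0=(469.17, 161.63) c1=(545.74, 169.18) c2=(590.83, 57.43) c3=(513.24, 30.62)

Intrinsics K: fx=437.3, fy=420.4, cx=327.1, cy=222.0
Marker side s = 0.228 m; corners in marker frame (Z=0):
  M0 = (-0.1140, +0.1140, 0)
  M1 = (+0.1140, +0.1140, 0)
  M2 = (+0.1140, -0.1140, 0)
  M3 = (-0.1140, -0.1140, 0)
rvec = (0.3993, -0.5302, 0.1074), |rvec| = θ = 0.67237 rad = 38.524°
Rodrigues: sinθ=0.62285, 1−cosθ=0.21765; R = I + sinθ·[k]× + (1−cosθ)·[k]×²:
    [+0.85911 -0.20141 -0.47050]
    [-0.00244 +0.91768 -0.39730]
    [+0.51179 +0.34247 +0.78790]
t = (0.3761, -0.2177, 0.8048) m
M0: Pc = R·M0+t = (+0.25520, -0.11281, +0.78550); u = 437.3·(+0.25520)/0.78550 + 327.1 = 469.1745, v = 420.4·(-0.11281)/0.78550 + 222.0 = 161.6260
M1: Pc = R·M1+t = (+0.45108, -0.11336, +0.90219); u = 437.3·(+0.45108)/0.90219 + 327.1 = 545.7422, v = 420.4·(-0.11336)/0.90219 + 222.0 = 169.1757
M2: Pc = R·M2+t = (+0.49700, -0.32259, +0.82410); u = 437.3·(+0.49700)/0.82410 + 327.1 = 590.8268, v = 420.4·(-0.32259)/0.82410 + 222.0 = 57.4349
M3: Pc = R·M3+t = (+0.30112, -0.32204, +0.70741); u = 437.3·(+0.30112)/0.70741 + 327.1 = 513.2443, v = 420.4·(-0.32204)/0.70741 + 222.0 = 30.6201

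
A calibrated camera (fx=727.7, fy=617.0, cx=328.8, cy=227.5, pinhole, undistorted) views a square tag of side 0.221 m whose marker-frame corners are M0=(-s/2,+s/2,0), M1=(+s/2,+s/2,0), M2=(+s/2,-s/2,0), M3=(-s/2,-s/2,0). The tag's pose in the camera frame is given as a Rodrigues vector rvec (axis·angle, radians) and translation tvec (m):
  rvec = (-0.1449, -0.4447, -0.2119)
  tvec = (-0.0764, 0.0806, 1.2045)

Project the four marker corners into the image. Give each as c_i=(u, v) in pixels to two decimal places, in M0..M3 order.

Intrinsics K: fx=727.7, fy=617.0, cx=328.8, cy=227.5
Marker side s = 0.221 m; corners in marker frame (Z=0):
  M0 = (-0.1105, +0.1105, 0)
  M1 = (+0.1105, +0.1105, 0)
  M2 = (+0.1105, -0.1105, 0)
  M3 = (-0.1105, -0.1105, 0)
rvec = (-0.1449, -0.4447, -0.2119), |rvec| = θ = 0.51347 rad = 29.420°
Rodrigues: sinθ=0.49121, 1−cosθ=0.12896; R = I + sinθ·[k]× + (1−cosθ)·[k]×²:
    [+0.88131 +0.23423 -0.41040]
    [-0.17119 +0.96777 +0.18471]
    [+0.44043 -0.09253 +0.89301]
t = (-0.0764, 0.0806, 1.2045) m
M0: Pc = R·M0+t = (-0.14790, +0.20646, +1.14561); u = 727.7·(-0.14790)/1.14561 + 328.8 = 234.8508, v = 617.0·(+0.20646)/1.14561 + 227.5 = 338.6924
M1: Pc = R·M1+t = (+0.04687, +0.16862, +1.24294); u = 727.7·(+0.04687)/1.24294 + 328.8 = 356.2391, v = 617.0·(+0.16862)/1.24294 + 227.5 = 311.2041
M2: Pc = R·M2+t = (-0.00490, -0.04526, +1.26339); u = 727.7·(-0.00490)/1.26339 + 328.8 = 325.9793, v = 617.0·(-0.04526)/1.26339 + 227.5 = 205.3987
M3: Pc = R·M3+t = (-0.19967, -0.00742, +1.16606); u = 727.7·(-0.19967)/1.16606 + 328.8 = 204.1938, v = 617.0·(-0.00742)/1.16606 + 227.5 = 223.5730

c0=(234.85, 338.69) c1=(356.24, 311.20) c2=(325.98, 205.40) c3=(204.19, 223.57)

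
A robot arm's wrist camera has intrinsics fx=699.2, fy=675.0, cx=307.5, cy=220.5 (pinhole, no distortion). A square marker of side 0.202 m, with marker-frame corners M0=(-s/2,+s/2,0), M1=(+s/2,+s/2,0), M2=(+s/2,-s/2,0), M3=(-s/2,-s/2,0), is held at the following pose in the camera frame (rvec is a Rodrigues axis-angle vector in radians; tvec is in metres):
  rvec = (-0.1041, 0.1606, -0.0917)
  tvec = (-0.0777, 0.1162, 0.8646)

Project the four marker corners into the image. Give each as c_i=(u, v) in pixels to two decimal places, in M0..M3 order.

c0=(171.83, 396.24) c1=(332.48, 386.63) c2=(318.25, 225.31) c3=(162.13, 240.34)

Intrinsics K: fx=699.2, fy=675.0, cx=307.5, cy=220.5
Marker side s = 0.202 m; corners in marker frame (Z=0):
  M0 = (-0.1010, +0.1010, 0)
  M1 = (+0.1010, +0.1010, 0)
  M2 = (+0.1010, -0.1010, 0)
  M3 = (-0.1010, -0.1010, 0)
rvec = (-0.1041, 0.1606, -0.0917), |rvec| = θ = 0.21222 rad = 12.159°
Rodrigues: sinθ=0.21063, 1−cosθ=0.02243; R = I + sinθ·[k]× + (1−cosθ)·[k]×²:
    [+0.98296 +0.08269 +0.16415]
    [-0.09934 +0.99041 +0.09598]
    [-0.15464 -0.11066 +0.98175]
t = (-0.0777, 0.1162, 0.8646) m
M0: Pc = R·M0+t = (-0.16863, +0.22627, +0.86904); u = 699.2·(-0.16863)/0.86904 + 307.5 = 171.8280, v = 675.0·(+0.22627)/0.86904 + 220.5 = 396.2440
M1: Pc = R·M1+t = (+0.02993, +0.20620, +0.83780); u = 699.2·(+0.02993)/0.83780 + 307.5 = 332.4789, v = 675.0·(+0.20620)/0.83780 + 220.5 = 386.6292
M2: Pc = R·M2+t = (+0.01323, +0.00613, +0.86016); u = 699.2·(+0.01323)/0.86016 + 307.5 = 318.2528, v = 675.0·(+0.00613)/0.86016 + 220.5 = 225.3142
M3: Pc = R·M3+t = (-0.18533, +0.02620, +0.89140); u = 699.2·(-0.18533)/0.89140 + 307.5 = 162.1289, v = 675.0·(+0.02620)/0.89140 + 220.5 = 240.3410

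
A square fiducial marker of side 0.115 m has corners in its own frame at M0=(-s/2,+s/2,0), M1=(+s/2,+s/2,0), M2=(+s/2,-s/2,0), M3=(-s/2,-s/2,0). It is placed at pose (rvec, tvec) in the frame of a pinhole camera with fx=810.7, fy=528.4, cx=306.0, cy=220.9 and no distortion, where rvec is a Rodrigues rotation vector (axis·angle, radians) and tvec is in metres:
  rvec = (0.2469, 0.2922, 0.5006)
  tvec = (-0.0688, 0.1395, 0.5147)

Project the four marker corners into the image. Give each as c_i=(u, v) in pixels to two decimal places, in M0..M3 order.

c0=(94.71, 375.65) c1=(234.95, 441.77) c2=(313.13, 351.17) c3=(159.58, 284.91)

Intrinsics K: fx=810.7, fy=528.4, cx=306.0, cy=220.9
Marker side s = 0.115 m; corners in marker frame (Z=0):
  M0 = (-0.0575, +0.0575, 0)
  M1 = (+0.0575, +0.0575, 0)
  M2 = (+0.0575, -0.0575, 0)
  M3 = (-0.0575, -0.0575, 0)
rvec = (0.2469, 0.2922, 0.5006), |rvec| = θ = 0.63003 rad = 36.098°
Rodrigues: sinθ=0.58917, 1−cosθ=0.19199; R = I + sinθ·[k]× + (1−cosθ)·[k]×²:
    [+0.83749 -0.43324 +0.33303]
    [+0.50303 +0.84931 -0.16014]
    [-0.21347 +0.30164 +0.92922]
t = (-0.0688, 0.1395, 0.5147) m
M0: Pc = R·M0+t = (-0.14187, +0.15941, +0.54432); u = 810.7·(-0.14187)/0.54432 + 306.0 = 94.7053, v = 528.4·(+0.15941)/0.54432 + 220.9 = 375.6490
M1: Pc = R·M1+t = (-0.04556, +0.21726, +0.51977); u = 810.7·(-0.04556)/0.51977 + 306.0 = 234.9460, v = 528.4·(+0.21726)/0.51977 + 220.9 = 441.7665
M2: Pc = R·M2+t = (+0.00427, +0.11959, +0.48508); u = 810.7·(+0.00427)/0.48508 + 306.0 = 313.1314, v = 528.4·(+0.11959)/0.48508 + 220.9 = 351.1685
M3: Pc = R·M3+t = (-0.09204, +0.06174, +0.50963); u = 810.7·(-0.09204)/0.50963 + 306.0 = 159.5789, v = 528.4·(+0.06174)/0.50963 + 220.9 = 284.9148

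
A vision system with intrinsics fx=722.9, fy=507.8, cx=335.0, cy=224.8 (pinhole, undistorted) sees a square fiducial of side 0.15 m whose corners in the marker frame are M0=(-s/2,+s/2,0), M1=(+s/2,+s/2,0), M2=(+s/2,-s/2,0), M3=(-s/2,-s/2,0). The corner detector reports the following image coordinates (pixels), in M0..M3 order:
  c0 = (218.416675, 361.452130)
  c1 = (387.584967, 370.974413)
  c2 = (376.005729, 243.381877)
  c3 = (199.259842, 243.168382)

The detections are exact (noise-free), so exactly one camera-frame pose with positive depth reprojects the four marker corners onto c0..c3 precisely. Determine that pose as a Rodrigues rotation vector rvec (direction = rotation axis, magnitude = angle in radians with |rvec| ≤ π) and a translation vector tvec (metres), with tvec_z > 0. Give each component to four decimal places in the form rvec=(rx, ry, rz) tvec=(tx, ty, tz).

Intrinsics K: fx=722.9, fy=507.8, cx=335.0, cy=224.8
Marker side s = 0.15 m; corners in marker frame (Z=0):
  M0 = (-0.0750, +0.0750, 0)
  M1 = (+0.0750, +0.0750, 0)
  M2 = (+0.0750, -0.0750, 0)
  M3 = (-0.0750, -0.0750, 0)
Detected image corners:
  c0 = (218.416675, 361.452130) px
  c1 = (387.584967, 370.974413) px
  c2 = (376.005729, 243.381877) px
  c3 = (199.259842, 243.168382) px
Planar DLT: solve 8×8 A·h = b for H (H[2,2]=1):
  H  [+999.37839 +203.28861 +292.15078]
  H  [-124.67398 +921.42271 +306.20842]
  H  [-0.51818 +0.33812 +1.00000]
B = K⁻¹H; ‖b₁‖=1.703400, ‖b₂‖=1.703400; λ = 2/(‖b₁‖+‖b₂‖) = 0.587061, sign → tz>0 ⇒ λ=+0.587061
r₁ = λ·B[:,0] = (+0.95256,-0.00946,-0.30421); r₂ = λ·B[:,1] = (+0.07310,+0.97737,+0.19850)
r₃ = r₁×r₂ = (+0.29544,-0.21132,+0.93170); SVD([r₁ r₂ r₃]) → R = UVᵀ:
  R  [+0.95256 +0.07310 +0.29544]
  R  [-0.00946 +0.97737 -0.21132]
  R  [-0.30421 +0.19850 +0.93170]
t = (-0.03480, +0.09412, +0.58706) m
tr R = 2.861626; θ = arccos((tr R − 1)/2) = 0.374165 rad = 21.438°
axis k = ((R−Rᵀ)₃₂, (R−Rᵀ)₁₃, (R−Rᵀ)₂₁) / (2 sinθ) = (+0.560635, +0.820323, -0.112952)
rvec = θ·k = (+0.209770, +0.306936, -0.042262)

rvec=(0.2098, 0.3069, -0.0423) tvec=(-0.0348, 0.0941, 0.5871)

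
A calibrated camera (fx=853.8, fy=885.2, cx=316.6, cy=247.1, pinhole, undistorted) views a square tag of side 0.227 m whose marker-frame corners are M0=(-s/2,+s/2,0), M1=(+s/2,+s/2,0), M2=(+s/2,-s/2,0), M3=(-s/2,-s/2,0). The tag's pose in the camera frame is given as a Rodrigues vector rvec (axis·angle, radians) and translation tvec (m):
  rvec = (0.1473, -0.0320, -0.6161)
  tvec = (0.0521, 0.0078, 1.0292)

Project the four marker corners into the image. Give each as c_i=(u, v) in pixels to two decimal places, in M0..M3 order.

Intrinsics K: fx=853.8, fy=885.2, cx=316.6, cy=247.1
Marker side s = 0.227 m; corners in marker frame (Z=0):
  M0 = (-0.1135, +0.1135, 0)
  M1 = (+0.1135, +0.1135, 0)
  M2 = (+0.1135, -0.1135, 0)
  M3 = (-0.1135, -0.1135, 0)
rvec = (0.1473, -0.0320, -0.6161), |rvec| = θ = 0.63427 rad = 36.341°
Rodrigues: sinθ=0.59259, 1−cosθ=0.19450; R = I + sinθ·[k]× + (1−cosθ)·[k]×²:
    [+0.81599 +0.57333 -0.07377]
    [-0.57789 +0.80600 -0.12809]
    [-0.01398 +0.14715 +0.98902]
t = (0.0521, 0.0078, 1.0292) m
M0: Pc = R·M0+t = (+0.02456, +0.16487, +1.04749); u = 853.8·(+0.02456)/1.04749 + 316.6 = 336.6172, v = 885.2·(+0.16487)/1.04749 + 247.1 = 386.4279
M1: Pc = R·M1+t = (+0.20979, +0.03369, +1.04432); u = 853.8·(+0.20979)/1.04432 + 316.6 = 488.1168, v = 885.2·(+0.03369)/1.04432 + 247.1 = 275.6569
M2: Pc = R·M2+t = (+0.07964, -0.14927, +1.01091); u = 853.8·(+0.07964)/1.01091 + 316.6 = 383.8642, v = 885.2·(-0.14927)/1.01091 + 247.1 = 116.3910
M3: Pc = R·M3+t = (-0.10559, -0.01809, +1.01408); u = 853.8·(-0.10559)/1.01408 + 316.6 = 227.7005, v = 885.2·(-0.01809)/1.01408 + 247.1 = 231.3091

c0=(336.62, 386.43) c1=(488.12, 275.66) c2=(383.86, 116.39) c3=(227.70, 231.31)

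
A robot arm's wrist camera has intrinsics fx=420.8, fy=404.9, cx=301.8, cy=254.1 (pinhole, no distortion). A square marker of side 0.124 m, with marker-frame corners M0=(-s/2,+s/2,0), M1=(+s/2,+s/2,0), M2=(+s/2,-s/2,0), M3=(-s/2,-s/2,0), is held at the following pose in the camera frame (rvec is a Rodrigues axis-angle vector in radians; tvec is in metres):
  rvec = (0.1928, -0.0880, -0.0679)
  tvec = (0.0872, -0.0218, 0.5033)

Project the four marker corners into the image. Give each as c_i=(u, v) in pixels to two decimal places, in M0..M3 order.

c0=(325.90, 288.70) c1=(425.10, 280.72) c2=(424.89, 182.95) c3=(320.78, 189.31)

Intrinsics K: fx=420.8, fy=404.9, cx=301.8, cy=254.1
Marker side s = 0.124 m; corners in marker frame (Z=0):
  M0 = (-0.0620, +0.0620, 0)
  M1 = (+0.0620, +0.0620, 0)
  M2 = (+0.0620, -0.0620, 0)
  M3 = (-0.0620, -0.0620, 0)
rvec = (0.1928, -0.0880, -0.0679), |rvec| = θ = 0.22254 rad = 12.751°
Rodrigues: sinθ=0.22071, 1−cosθ=0.02466; R = I + sinθ·[k]× + (1−cosθ)·[k]×²:
    [+0.99385 +0.05889 -0.09379]
    [-0.07579 +0.97919 -0.18824]
    [+0.08076 +0.19419 +0.97763]
t = (0.0872, -0.0218, 0.5033) m
M0: Pc = R·M0+t = (+0.02923, +0.04361, +0.51033); u = 420.8·(+0.02923)/0.51033 + 301.8 = 325.9042, v = 404.9·(+0.04361)/0.51033 + 254.1 = 288.6996
M1: Pc = R·M1+t = (+0.15247, +0.03421, +0.52035); u = 420.8·(+0.15247)/0.52035 + 301.8 = 425.1012, v = 404.9·(+0.03421)/0.52035 + 254.1 = 280.7209
M2: Pc = R·M2+t = (+0.14517, -0.08721, +0.49627); u = 420.8·(+0.14517)/0.49627 + 301.8 = 424.8917, v = 404.9·(-0.08721)/0.49627 + 254.1 = 182.9470
M3: Pc = R·M3+t = (+0.02193, -0.07781, +0.48625); u = 420.8·(+0.02193)/0.48625 + 301.8 = 320.7781, v = 404.9·(-0.07781)/0.48625 + 254.1 = 189.3072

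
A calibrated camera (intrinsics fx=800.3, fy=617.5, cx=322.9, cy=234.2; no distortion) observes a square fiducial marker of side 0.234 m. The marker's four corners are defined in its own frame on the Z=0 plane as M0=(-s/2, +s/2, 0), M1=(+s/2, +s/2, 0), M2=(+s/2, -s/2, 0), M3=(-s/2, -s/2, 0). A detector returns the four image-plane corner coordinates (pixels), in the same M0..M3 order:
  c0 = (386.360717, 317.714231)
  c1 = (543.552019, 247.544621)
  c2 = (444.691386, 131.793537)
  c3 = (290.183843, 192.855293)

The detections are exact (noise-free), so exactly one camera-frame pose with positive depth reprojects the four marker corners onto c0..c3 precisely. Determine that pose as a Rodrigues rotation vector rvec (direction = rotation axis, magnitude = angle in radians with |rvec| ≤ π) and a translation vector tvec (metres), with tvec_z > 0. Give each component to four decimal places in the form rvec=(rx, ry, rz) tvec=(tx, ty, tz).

rvec=(-0.2610, -0.1571, -0.5095) tvec=(0.1182, -0.0228, 1.0062)

Intrinsics K: fx=800.3, fy=617.5, cx=322.9, cy=234.2
Marker side s = 0.234 m; corners in marker frame (Z=0):
  M0 = (-0.1170, +0.1170, 0)
  M1 = (+0.1170, +0.1170, 0)
  M2 = (+0.1170, -0.1170, 0)
  M3 = (-0.1170, -0.1170, 0)
Detected image corners:
  c0 = (386.360717, 317.714231) px
  c1 = (543.552019, 247.544621) px
  c2 = (444.691386, 131.793537) px
  c3 = (290.183843, 192.855293) px
Planar DLT: solve 8×8 A·h = b for H (H[2,2]=1):
  H  [+753.82209 +331.23607 +416.94929]
  H  [-232.93384 +467.85759 +220.21752]
  H  [+0.21129 -0.20580 +1.00000]
B = K⁻¹H; ‖b₁‖=0.993836, ‖b₂‖=0.993836; λ = 2/(‖b₁‖+‖b₂‖) = 1.006202, sign → tz>0 ⇒ λ=+1.006202
r₁ = λ·B[:,0] = (+0.86199,-0.46019,+0.21260); r₂ = λ·B[:,1] = (+0.50001,+0.84090,-0.20707)
r₃ = r₁×r₂ = (-0.08348,+0.28480,+0.95495); SVD([r₁ r₂ r₃]) → R = UVᵀ:
  R  [+0.86199 +0.50001 -0.08348]
  R  [-0.46019 +0.84090 +0.28480]
  R  [+0.21260 -0.20707 +0.95495]
t = (+0.11825, -0.02278, +1.00620) m
tr R = 2.657836; θ = arccos((tr R − 1)/2) = 0.593626 rad = 34.012°
axis k = ((R−Rᵀ)₃₂, (R−Rᵀ)₁₃, (R−Rᵀ)₂₁) / (2 sinθ) = (-0.439665, -0.264652, -0.858286)
rvec = θ·k = (-0.260996, -0.157104, -0.509500)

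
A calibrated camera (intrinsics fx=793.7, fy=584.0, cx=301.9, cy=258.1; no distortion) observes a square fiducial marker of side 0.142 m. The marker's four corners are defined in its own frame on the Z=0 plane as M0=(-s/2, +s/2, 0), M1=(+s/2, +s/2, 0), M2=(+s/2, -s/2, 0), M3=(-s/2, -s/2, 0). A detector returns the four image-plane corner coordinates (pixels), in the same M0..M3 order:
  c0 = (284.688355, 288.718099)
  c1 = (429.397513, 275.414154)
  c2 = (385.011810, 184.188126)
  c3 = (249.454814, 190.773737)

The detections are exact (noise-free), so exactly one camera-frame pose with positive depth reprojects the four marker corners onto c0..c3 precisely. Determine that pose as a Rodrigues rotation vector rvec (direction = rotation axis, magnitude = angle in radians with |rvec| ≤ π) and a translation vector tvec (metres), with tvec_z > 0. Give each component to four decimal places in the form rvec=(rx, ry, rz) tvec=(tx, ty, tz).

Intrinsics K: fx=793.7, fy=584.0, cx=301.9, cy=258.1
Marker side s = 0.142 m; corners in marker frame (Z=0):
  M0 = (-0.0710, +0.0710, 0)
  M1 = (+0.0710, +0.0710, 0)
  M2 = (+0.0710, -0.0710, 0)
  M3 = (-0.0710, -0.0710, 0)
Detected image corners:
  c0 = (284.688355, 288.718099) px
  c1 = (429.397513, 275.414154) px
  c2 = (385.011810, 184.188126) px
  c3 = (249.454814, 190.773737) px
Planar DLT: solve 8×8 A·h = b for H (H[2,2]=1):
  H  [+1133.43270 +84.27125 +338.49461]
  H  [+33.95384 +528.11359 +232.65577]
  H  [+0.43874 -0.58457 +1.00000]
B = K⁻¹H; ‖b₁‖=1.342174, ‖b₂‖=1.342174; λ = 2/(‖b₁‖+‖b₂‖) = 0.745060, sign → tz>0 ⇒ λ=+0.745060
r₁ = λ·B[:,0] = (+0.93963,-0.10115,+0.32689); r₂ = λ·B[:,1] = (+0.24477,+0.86625,-0.43554)
r₃ = r₁×r₂ = (-0.23911,+0.48926,+0.83872); SVD([r₁ r₂ r₃]) → R = UVᵀ:
  R  [+0.93963 +0.24477 -0.23911]
  R  [-0.10115 +0.86625 +0.48926]
  R  [+0.32689 -0.43554 +0.83872]
t = (+0.03435, -0.03246, +0.74506) m
tr R = 2.644599; θ = arccos((tr R − 1)/2) = 0.605356 rad = 34.684°
axis k = ((R−Rᵀ)₃₂, (R−Rᵀ)₁₃, (R−Rᵀ)₂₁) / (2 sinθ) = (-0.812581, -0.497320, -0.303948)
rvec = θ·k = (-0.491901, -0.301055, -0.183997)

rvec=(-0.4919, -0.3011, -0.1840) tvec=(0.0344, -0.0325, 0.7451)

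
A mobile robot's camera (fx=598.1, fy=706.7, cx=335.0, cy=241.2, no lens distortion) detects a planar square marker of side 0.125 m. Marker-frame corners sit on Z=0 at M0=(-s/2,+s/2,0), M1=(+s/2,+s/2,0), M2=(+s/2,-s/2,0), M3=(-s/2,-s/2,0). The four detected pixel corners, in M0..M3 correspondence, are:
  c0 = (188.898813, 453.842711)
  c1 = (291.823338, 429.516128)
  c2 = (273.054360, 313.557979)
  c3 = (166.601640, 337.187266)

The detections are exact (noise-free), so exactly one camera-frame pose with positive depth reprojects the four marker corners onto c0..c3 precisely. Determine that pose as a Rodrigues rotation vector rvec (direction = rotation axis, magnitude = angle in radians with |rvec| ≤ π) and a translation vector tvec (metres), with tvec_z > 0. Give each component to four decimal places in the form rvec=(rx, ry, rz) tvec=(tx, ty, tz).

Intrinsics K: fx=598.1, fy=706.7, cx=335.0, cy=241.2
Marker side s = 0.125 m; corners in marker frame (Z=0):
  M0 = (-0.0625, +0.0625, 0)
  M1 = (+0.0625, +0.0625, 0)
  M2 = (+0.0625, -0.0625, 0)
  M3 = (-0.0625, -0.0625, 0)
Detected image corners:
  c0 = (188.898813, 453.842711) px
  c1 = (291.823338, 429.516128) px
  c2 = (273.054360, 313.557979) px
  c3 = (166.601640, 337.187266) px
Planar DLT: solve 8×8 A·h = b for H (H[2,2]=1):
  H  [+860.18792 +221.72223 +230.58060]
  H  [-153.69768 +1026.35482 +384.36044]
  H  [+0.09952 +0.25009 +1.00000]
B = K⁻¹H; ‖b₁‖=1.408660, ‖b₂‖=1.408660; λ = 2/(‖b₁‖+‖b₂‖) = 0.709895, sign → tz>0 ⇒ λ=+0.709895
r₁ = λ·B[:,0] = (+0.98140,-0.17851,+0.07065); r₂ = λ·B[:,1] = (+0.16372,+0.97040,+0.17754)
r₃ = r₁×r₂ = (-0.10025,-0.16267,+0.98157); SVD([r₁ r₂ r₃]) → R = UVᵀ:
  R  [+0.98140 +0.16372 -0.10025]
  R  [-0.17851 +0.97040 -0.16267]
  R  [+0.07065 +0.17754 +0.98157]
t = (-0.12394, +0.14381, +0.70989) m
tr R = 2.933372; θ = arccos((tr R − 1)/2) = 0.258846 rad = 14.831°
axis k = ((R−Rᵀ)₃₂, (R−Rᵀ)₁₃, (R−Rᵀ)₂₁) / (2 sinθ) = (+0.664567, -0.333837, -0.668508)
rvec = θ·k = (+0.172021, -0.086412, -0.173041)

rvec=(0.1720, -0.0864, -0.1730) tvec=(-0.1239, 0.1438, 0.7099)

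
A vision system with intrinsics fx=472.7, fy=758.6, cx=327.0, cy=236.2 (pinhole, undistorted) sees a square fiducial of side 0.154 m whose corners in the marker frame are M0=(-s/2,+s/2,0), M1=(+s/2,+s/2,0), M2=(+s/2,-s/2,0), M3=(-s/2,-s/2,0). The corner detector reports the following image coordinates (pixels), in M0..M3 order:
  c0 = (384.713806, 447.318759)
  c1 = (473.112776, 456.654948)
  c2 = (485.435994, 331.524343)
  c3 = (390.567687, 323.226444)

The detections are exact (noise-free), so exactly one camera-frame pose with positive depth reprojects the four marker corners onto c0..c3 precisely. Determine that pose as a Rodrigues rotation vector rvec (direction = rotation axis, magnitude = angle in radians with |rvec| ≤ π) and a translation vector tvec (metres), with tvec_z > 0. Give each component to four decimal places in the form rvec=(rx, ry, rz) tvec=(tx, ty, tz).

Intrinsics K: fx=472.7, fy=758.6, cx=327.0, cy=236.2
Marker side s = 0.154 m; corners in marker frame (Z=0):
  M0 = (-0.0770, +0.0770, 0)
  M1 = (+0.0770, +0.0770, 0)
  M2 = (+0.0770, -0.0770, 0)
  M3 = (-0.0770, -0.0770, 0)
Detected image corners:
  c0 = (384.713806, 447.318759) px
  c1 = (473.112776, 456.654948) px
  c2 = (485.435994, 331.524343) px
  c3 = (390.567687, 323.226444) px
Planar DLT: solve 8×8 A·h = b for H (H[2,2]=1):
  H  [+557.04469 +136.14275 +432.99695]
  H  [+23.88119 +984.46753 +391.81045]
  H  [-0.08594 +0.44992 +1.00000]
B = K⁻¹H; ‖b₁‖=1.242228, ‖b₂‖=1.242228; λ = 2/(‖b₁‖+‖b₂‖) = 0.805005, sign → tz>0 ⇒ λ=+0.805005
r₁ = λ·B[:,0] = (+0.99650,+0.04688,-0.06918); r₂ = λ·B[:,1] = (-0.01870,+0.93192,+0.36219)
r₃ = r₁×r₂ = (+0.08145,-0.35963,+0.92953); SVD([r₁ r₂ r₃]) → R = UVᵀ:
  R  [+0.99650 -0.01870 +0.08145]
  R  [+0.04688 +0.93192 -0.35963]
  R  [-0.06918 +0.36219 +0.92953]
t = (+0.18051, +0.16513, +0.80501) m
tr R = 2.857955; θ = arccos((tr R − 1)/2) = 0.379156 rad = 21.724°
axis k = ((R−Rᵀ)₃₂, (R−Rᵀ)₁₃, (R−Rᵀ)₂₁) / (2 sinθ) = (+0.975062, +0.203485, +0.088592)
rvec = θ·k = (+0.369700, +0.077152, +0.033590)

rvec=(0.3697, 0.0772, 0.0336) tvec=(0.1805, 0.1651, 0.8050)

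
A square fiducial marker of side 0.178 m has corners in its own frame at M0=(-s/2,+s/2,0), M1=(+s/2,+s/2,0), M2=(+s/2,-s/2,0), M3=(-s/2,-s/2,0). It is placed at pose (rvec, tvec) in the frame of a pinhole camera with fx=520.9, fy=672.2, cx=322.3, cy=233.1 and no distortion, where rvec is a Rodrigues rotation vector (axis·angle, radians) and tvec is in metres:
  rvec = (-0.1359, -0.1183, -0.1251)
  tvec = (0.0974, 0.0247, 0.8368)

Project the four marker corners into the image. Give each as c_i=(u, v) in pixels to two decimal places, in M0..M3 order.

Intrinsics K: fx=520.9, fy=672.2, cx=322.3, cy=233.1
Marker side s = 0.178 m; corners in marker frame (Z=0):
  M0 = (-0.0890, +0.0890, 0)
  M1 = (+0.0890, +0.0890, 0)
  M2 = (+0.0890, -0.0890, 0)
  M3 = (-0.0890, -0.0890, 0)
rvec = (-0.1359, -0.1183, -0.1251), |rvec| = θ = 0.21935 rad = 12.568°
Rodrigues: sinθ=0.21759, 1−cosθ=0.02396; R = I + sinθ·[k]× + (1−cosθ)·[k]×²:
    [+0.98524 +0.13211 -0.10889]
    [-0.11609 +0.98301 +0.14218]
    [+0.12582 -0.12744 +0.98383]
t = (0.0974, 0.0247, 0.8368) m
M0: Pc = R·M0+t = (+0.02147, +0.12252, +0.81426); u = 520.9·(+0.02147)/0.81426 + 322.3 = 336.0357, v = 672.2·(+0.12252)/0.81426 + 233.1 = 334.2446
M1: Pc = R·M1+t = (+0.19684, +0.10186, +0.83666); u = 520.9·(+0.19684)/0.83666 + 322.3 = 444.8543, v = 672.2·(+0.10186)/0.83666 + 233.1 = 314.9345
M2: Pc = R·M2+t = (+0.17333, -0.07312, +0.85934); u = 520.9·(+0.17333)/0.85934 + 322.3 = 427.3654, v = 672.2·(-0.07312)/0.85934 + 233.1 = 175.9035
M3: Pc = R·M3+t = (-0.00204, -0.05246, +0.83694); u = 520.9·(-0.00204)/0.83694 + 322.3 = 321.0282, v = 672.2·(-0.05246)/0.83694 + 233.1 = 190.9698

c0=(336.04, 334.24) c1=(444.85, 314.93) c2=(427.37, 175.90) c3=(321.03, 190.97)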